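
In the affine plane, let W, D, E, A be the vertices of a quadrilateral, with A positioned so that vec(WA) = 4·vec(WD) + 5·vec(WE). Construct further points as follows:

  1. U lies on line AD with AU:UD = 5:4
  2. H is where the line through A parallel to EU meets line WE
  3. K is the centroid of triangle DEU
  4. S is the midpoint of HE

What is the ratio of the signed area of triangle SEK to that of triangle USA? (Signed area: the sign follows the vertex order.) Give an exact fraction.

Work in coordinates with W = (0, 0), D = (1, 0), E = (0, 1), A = (4, 5).
1. U lies on line AD with AU:UD = 5:4 ⇒ U = (7/3, 20/9)
2. H is where the line through A parallel to EU meets line WE ⇒ H = (0, 61/21)
3. K is the centroid of triangle DEU ⇒ K = (10/9, 29/27)
4. S is the midpoint of HE ⇒ S = (0, 41/21)
2·[SEK] = 200/189, 2·[USA] = -380/63
[SEK]:[USA] = 200/189:-380/63 = -10/57

[SEK]:[USA] = -10/57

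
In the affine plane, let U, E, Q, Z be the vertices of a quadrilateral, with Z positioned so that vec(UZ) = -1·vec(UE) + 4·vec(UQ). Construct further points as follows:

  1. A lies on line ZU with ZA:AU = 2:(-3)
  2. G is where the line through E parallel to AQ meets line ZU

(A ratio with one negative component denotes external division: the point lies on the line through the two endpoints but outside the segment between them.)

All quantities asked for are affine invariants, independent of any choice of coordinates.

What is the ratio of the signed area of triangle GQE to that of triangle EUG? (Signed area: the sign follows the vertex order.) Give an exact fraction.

Choose coordinates U = (0, 0), E = (1, 0), Q = (0, 1), Z = (-1, 4).
1. A lies on line ZU with ZA:AU = 2:(-3) ⇒ A = (-3, 12)
2. G is where the line through E parallel to AQ meets line ZU ⇒ G = (-11, 44)
2·[GQE] = 32, 2·[EUG] = -44
[GQE]:[EUG] = 32:-44 = -8/11

[GQE]:[EUG] = -8/11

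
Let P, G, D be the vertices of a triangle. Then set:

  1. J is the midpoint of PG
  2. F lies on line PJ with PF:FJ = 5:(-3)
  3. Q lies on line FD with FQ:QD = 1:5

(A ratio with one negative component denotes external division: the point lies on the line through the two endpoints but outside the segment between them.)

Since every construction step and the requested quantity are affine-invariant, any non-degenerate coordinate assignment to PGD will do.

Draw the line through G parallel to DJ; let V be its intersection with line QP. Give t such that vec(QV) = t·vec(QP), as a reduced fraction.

t = 1/9

Work in coordinates with P = (0, 0), G = (1, 0), D = (0, 1).
1. J is the midpoint of PG ⇒ J = (1/2, 0)
2. F lies on line PJ with PF:FJ = 5:(-3) ⇒ F = (5/4, 0)
3. Q lies on line FD with FQ:QD = 1:5 ⇒ Q = (25/24, 1/6)
through G parallel to DJ: direction (1/2, -1); meets QP at V = (25/27, 4/27)
V = Q + t·(P−Q) with t = 1/9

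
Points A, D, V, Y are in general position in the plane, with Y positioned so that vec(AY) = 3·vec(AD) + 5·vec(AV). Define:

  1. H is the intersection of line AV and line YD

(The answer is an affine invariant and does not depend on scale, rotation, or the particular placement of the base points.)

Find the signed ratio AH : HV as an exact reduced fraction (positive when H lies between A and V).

Set A = (0, 0), D = (1, 0), V = (0, 1), Y = (3, 5); any affine frame gives the same invariant.
1. H is the intersection of line AV and line YD ⇒ H = (0, -5/2)
H = A + t·(V−A) with t = -5/2, so AH:HV = t:(1−t) = -5/2:7/2

AH:HV = -5/7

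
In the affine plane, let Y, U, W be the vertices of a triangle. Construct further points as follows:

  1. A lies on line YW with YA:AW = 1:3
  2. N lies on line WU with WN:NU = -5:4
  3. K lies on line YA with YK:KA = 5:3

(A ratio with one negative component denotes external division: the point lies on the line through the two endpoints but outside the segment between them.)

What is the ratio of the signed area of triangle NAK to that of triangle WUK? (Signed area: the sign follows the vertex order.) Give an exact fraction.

Set Y = (0, 0), U = (1, 0), W = (0, 1); any affine frame gives the same invariant.
1. A lies on line YW with YA:AW = 1:3 ⇒ A = (0, 1/4)
2. N lies on line WU with WN:NU = -5:4 ⇒ N = (5, -4)
3. K lies on line YA with YK:KA = 5:3 ⇒ K = (0, 5/32)
2·[NAK] = 15/32, 2·[WUK] = -27/32
[NAK]:[WUK] = 15/32:-27/32 = -5/9

[NAK]:[WUK] = -5/9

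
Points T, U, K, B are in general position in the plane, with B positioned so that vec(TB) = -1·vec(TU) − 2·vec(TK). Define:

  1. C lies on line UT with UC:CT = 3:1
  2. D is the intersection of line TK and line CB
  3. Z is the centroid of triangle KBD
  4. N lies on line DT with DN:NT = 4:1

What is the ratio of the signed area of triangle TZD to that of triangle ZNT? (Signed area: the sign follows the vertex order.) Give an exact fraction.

[TZD]:[ZNT] = 5

Work in coordinates with T = (0, 0), U = (1, 0), K = (0, 1), B = (-1, -2).
1. C lies on line UT with UC:CT = 3:1 ⇒ C = (1/4, 0)
2. D is the intersection of line TK and line CB ⇒ D = (0, -2/5)
3. Z is the centroid of triangle KBD ⇒ Z = (-1/3, -7/15)
4. N lies on line DT with DN:NT = 4:1 ⇒ N = (0, -2/25)
2·[TZD] = 2/15, 2·[ZNT] = 2/75
[TZD]:[ZNT] = 2/15:2/75 = 5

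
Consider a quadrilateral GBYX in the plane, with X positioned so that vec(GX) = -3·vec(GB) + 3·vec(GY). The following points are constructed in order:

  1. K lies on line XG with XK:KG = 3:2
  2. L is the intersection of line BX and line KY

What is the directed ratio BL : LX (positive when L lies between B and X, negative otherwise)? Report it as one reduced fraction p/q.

Work in coordinates with G = (0, 0), B = (1, 0), Y = (0, 1), X = (-3, 3).
1. K lies on line XG with XK:KG = 3:2 ⇒ K = (-6/5, 6/5)
2. L is the intersection of line BX and line KY ⇒ L = (-3/7, 15/14)
L = B + t·(X−B) with t = 5/14, so BL:LX = t:(1−t) = 5/14:9/14

BL:LX = 5/9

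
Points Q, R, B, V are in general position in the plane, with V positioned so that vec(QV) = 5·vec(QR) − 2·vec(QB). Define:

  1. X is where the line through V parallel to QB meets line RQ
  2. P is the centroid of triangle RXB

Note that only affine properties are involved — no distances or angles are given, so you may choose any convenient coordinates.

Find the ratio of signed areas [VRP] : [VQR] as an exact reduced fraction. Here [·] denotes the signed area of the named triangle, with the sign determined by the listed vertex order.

Choose coordinates Q = (0, 0), R = (1, 0), B = (0, 1), V = (5, -2).
1. X is where the line through V parallel to QB meets line RQ ⇒ X = (5, 0)
2. P is the centroid of triangle RXB ⇒ P = (2, 1/3)
2·[VRP] = -10/3, 2·[VQR] = -2
[VRP]:[VQR] = -10/3:-2 = 5/3

[VRP]:[VQR] = 5/3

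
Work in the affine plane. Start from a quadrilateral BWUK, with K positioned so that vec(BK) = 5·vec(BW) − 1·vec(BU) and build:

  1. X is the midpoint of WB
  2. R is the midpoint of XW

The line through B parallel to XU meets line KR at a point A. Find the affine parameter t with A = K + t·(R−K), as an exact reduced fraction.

t = 6/5

Choose coordinates B = (0, 0), W = (1, 0), U = (0, 1), K = (5, -1).
1. X is the midpoint of WB ⇒ X = (1/2, 0)
2. R is the midpoint of XW ⇒ R = (3/4, 0)
through B parallel to XU: direction (-1/2, 1); meets KR at A = (-1/10, 1/5)
A = K + t·(R−K) with t = 6/5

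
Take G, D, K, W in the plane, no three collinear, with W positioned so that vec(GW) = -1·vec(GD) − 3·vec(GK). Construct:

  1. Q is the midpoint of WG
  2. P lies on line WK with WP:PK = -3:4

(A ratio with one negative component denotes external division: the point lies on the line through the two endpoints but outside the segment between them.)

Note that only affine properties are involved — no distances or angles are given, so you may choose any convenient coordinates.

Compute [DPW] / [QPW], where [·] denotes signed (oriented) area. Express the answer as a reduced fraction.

[DPW]:[QPW] = 10

Work in coordinates with G = (0, 0), D = (1, 0), K = (0, 1), W = (-1, -3).
1. Q is the midpoint of WG ⇒ Q = (-1/2, -3/2)
2. P lies on line WK with WP:PK = -3:4 ⇒ P = (-4, -15)
2·[DPW] = -15, 2·[QPW] = -3/2
[DPW]:[QPW] = -15:-3/2 = 10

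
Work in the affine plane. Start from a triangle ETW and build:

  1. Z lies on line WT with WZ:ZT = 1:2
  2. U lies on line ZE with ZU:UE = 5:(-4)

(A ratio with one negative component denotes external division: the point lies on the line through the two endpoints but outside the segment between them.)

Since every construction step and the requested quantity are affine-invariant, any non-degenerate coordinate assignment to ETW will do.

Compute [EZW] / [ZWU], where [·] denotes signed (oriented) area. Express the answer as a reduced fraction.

[EZW]:[ZWU] = 1/5

Work in coordinates with E = (0, 0), T = (1, 0), W = (0, 1).
1. Z lies on line WT with WZ:ZT = 1:2 ⇒ Z = (1/3, 2/3)
2. U lies on line ZE with ZU:UE = 5:(-4) ⇒ U = (-4/3, -8/3)
2·[EZW] = 1/3, 2·[ZWU] = 5/3
[EZW]:[ZWU] = 1/3:5/3 = 1/5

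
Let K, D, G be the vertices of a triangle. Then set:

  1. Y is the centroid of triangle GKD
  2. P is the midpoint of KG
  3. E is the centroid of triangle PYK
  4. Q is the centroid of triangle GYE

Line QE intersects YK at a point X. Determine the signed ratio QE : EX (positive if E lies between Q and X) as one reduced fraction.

Choose coordinates K = (0, 0), D = (1, 0), G = (0, 1).
1. Y is the centroid of triangle GKD ⇒ Y = (1/3, 1/3)
2. P is the midpoint of KG ⇒ P = (0, 1/2)
3. E is the centroid of triangle PYK ⇒ E = (1/9, 5/18)
4. Q is the centroid of triangle GYE ⇒ Q = (4/27, 29/54)
line QE meets YK at X = (1/12, 1/12)
E = Q + t·(X−Q) with t = 4/7, so QE:EX = 4/7:3/7

QE:EX = 4/3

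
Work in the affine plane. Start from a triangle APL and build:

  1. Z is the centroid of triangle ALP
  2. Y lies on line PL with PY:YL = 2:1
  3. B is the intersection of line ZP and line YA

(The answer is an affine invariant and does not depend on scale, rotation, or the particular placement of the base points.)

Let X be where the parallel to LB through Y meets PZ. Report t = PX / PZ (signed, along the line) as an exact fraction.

Assign A = (0, 0), P = (1, 0), L = (0, 1) — the answer is frame-independent, so this choice is without loss of generality.
1. Z is the centroid of triangle ALP ⇒ Z = (1/3, 1/3)
2. Y lies on line PL with PY:YL = 2:1 ⇒ Y = (1/3, 2/3)
3. B is the intersection of line ZP and line YA ⇒ B = (1/5, 2/5)
through Y parallel to LB: direction (1/5, -3/5); meets PZ at X = (7/15, 4/15)
X = P + t·(Z−P) with t = 4/5

t = 4/5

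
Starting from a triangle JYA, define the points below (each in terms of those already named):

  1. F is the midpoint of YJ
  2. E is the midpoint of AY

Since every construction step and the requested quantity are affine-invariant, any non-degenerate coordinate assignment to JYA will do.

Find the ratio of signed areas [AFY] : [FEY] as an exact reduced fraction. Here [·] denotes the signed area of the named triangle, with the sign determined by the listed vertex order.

[AFY]:[FEY] = -2

Set J = (0, 0), Y = (1, 0), A = (0, 1); any affine frame gives the same invariant.
1. F is the midpoint of YJ ⇒ F = (1/2, 0)
2. E is the midpoint of AY ⇒ E = (1/2, 1/2)
2·[AFY] = 1/2, 2·[FEY] = -1/4
[AFY]:[FEY] = 1/2:-1/4 = -2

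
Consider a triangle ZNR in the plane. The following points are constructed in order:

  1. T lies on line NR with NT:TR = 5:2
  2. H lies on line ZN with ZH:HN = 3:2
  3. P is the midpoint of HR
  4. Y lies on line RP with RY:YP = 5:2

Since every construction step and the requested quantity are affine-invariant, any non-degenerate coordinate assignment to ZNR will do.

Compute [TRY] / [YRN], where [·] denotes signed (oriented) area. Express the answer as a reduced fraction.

[TRY]:[YRN] = -2/7

Assign Z = (0, 0), N = (1, 0), R = (0, 1) — the answer is frame-independent, so this choice is without loss of generality.
1. T lies on line NR with NT:TR = 5:2 ⇒ T = (2/7, 5/7)
2. H lies on line ZN with ZH:HN = 3:2 ⇒ H = (3/5, 0)
3. P is the midpoint of HR ⇒ P = (3/10, 1/2)
4. Y lies on line RP with RY:YP = 5:2 ⇒ Y = (3/14, 9/14)
2·[TRY] = 2/49, 2·[YRN] = -1/7
[TRY]:[YRN] = 2/49:-1/7 = -2/7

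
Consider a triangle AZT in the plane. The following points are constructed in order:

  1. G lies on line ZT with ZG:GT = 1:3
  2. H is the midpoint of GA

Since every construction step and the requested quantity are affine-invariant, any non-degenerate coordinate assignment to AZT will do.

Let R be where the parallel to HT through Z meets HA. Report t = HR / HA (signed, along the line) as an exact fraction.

Choose coordinates A = (0, 0), Z = (1, 0), T = (0, 1).
1. G lies on line ZT with ZG:GT = 1:3 ⇒ G = (3/4, 1/4)
2. H is the midpoint of GA ⇒ H = (3/8, 1/8)
through Z parallel to HT: direction (-3/8, 7/8); meets HA at R = (7/8, 7/24)
R = H + t·(A−H) with t = -4/3

t = -4/3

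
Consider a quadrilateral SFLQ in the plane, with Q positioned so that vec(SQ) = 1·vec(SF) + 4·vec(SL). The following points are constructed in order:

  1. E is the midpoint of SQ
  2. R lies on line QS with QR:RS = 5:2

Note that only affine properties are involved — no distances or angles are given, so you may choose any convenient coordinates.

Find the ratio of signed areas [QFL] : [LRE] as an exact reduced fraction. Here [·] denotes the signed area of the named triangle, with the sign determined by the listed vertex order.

Set S = (0, 0), F = (1, 0), L = (0, 1), Q = (1, 4); any affine frame gives the same invariant.
1. E is the midpoint of SQ ⇒ E = (1/2, 2)
2. R lies on line QS with QR:RS = 5:2 ⇒ R = (2/7, 8/7)
2·[QFL] = -4, 2·[LRE] = 3/14
[QFL]:[LRE] = -4:3/14 = -56/3

[QFL]:[LRE] = -56/3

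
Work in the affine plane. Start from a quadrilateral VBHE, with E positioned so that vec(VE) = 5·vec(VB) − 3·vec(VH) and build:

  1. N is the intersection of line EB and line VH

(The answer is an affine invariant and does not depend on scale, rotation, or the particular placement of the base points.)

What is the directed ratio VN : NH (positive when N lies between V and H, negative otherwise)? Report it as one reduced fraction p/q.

VN:NH = 3

Set V = (0, 0), B = (1, 0), H = (0, 1), E = (5, -3); any affine frame gives the same invariant.
1. N is the intersection of line EB and line VH ⇒ N = (0, 3/4)
N = V + t·(H−V) with t = 3/4, so VN:NH = t:(1−t) = 3/4:1/4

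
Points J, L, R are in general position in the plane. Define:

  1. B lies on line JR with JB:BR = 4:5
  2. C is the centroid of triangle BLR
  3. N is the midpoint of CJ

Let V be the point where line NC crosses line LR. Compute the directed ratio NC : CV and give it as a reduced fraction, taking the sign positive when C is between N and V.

Assign J = (0, 0), L = (1, 0), R = (0, 1) — the answer is frame-independent, so this choice is without loss of generality.
1. B lies on line JR with JB:BR = 4:5 ⇒ B = (0, 4/9)
2. C is the centroid of triangle BLR ⇒ C = (1/3, 13/27)
3. N is the midpoint of CJ ⇒ N = (1/6, 13/54)
line NC meets LR at V = (9/22, 13/22)
C = N + t·(V−N) with t = 11/16, so NC:CV = 11/16:5/16

NC:CV = 11/5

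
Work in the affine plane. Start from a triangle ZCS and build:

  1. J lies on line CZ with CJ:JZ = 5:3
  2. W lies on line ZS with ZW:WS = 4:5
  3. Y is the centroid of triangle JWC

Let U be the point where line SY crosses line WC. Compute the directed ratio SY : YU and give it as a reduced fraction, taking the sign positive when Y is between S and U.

SY:YU = -7

Choose coordinates Z = (0, 0), C = (1, 0), S = (0, 1).
1. J lies on line CZ with CJ:JZ = 5:3 ⇒ J = (3/8, 0)
2. W lies on line ZS with ZW:WS = 4:5 ⇒ W = (0, 4/9)
3. Y is the centroid of triangle JWC ⇒ Y = (11/24, 4/27)
line SY meets WC at U = (11/28, 17/63)
Y = S + t·(U−S) with t = 7/6, so SY:YU = 7/6:-1/6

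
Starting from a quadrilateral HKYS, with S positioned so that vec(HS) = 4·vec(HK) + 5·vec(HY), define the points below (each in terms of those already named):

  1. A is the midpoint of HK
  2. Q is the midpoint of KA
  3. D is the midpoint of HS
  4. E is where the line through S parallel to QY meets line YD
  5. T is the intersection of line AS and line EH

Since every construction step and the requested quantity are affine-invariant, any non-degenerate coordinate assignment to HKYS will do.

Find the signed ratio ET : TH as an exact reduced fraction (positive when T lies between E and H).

Assign H = (0, 0), K = (1, 0), Y = (0, 1), S = (4, 5) — the answer is frame-independent, so this choice is without loss of generality.
1. A is the midpoint of HK ⇒ A = (1/2, 0)
2. Q is the midpoint of KA ⇒ Q = (3/4, 0)
3. D is the midpoint of HS ⇒ D = (2, 5/2)
4. E is where the line through S parallel to QY meets line YD ⇒ E = (112/25, 109/25)
5. T is the intersection of line AS and line EH ⇒ T = (80/51, 545/357)
T = E + t·(H−E) with t = 232/357, so ET:TH = t:(1−t) = 232/357:125/357

ET:TH = 232/125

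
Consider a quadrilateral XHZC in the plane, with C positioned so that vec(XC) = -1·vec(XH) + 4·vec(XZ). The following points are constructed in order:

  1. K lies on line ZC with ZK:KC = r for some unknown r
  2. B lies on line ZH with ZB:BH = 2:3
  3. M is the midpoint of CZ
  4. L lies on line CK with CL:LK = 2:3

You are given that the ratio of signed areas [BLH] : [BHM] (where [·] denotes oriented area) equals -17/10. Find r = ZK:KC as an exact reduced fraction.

Set X = (0, 0), H = (1, 0), Z = (0, 1), C = (-1, 4); any affine frame gives the same invariant.
1. With ZK:KC = r, write λ = r/(r+1) so K = Z + λ·(C−Z); K is affine-linear in λ
2. B lies on line ZH with ZB:BH = 2:3 ⇒ B = (2/5, 3/5)
3. M is the midpoint of CZ ⇒ M = (-1/2, 5/2)
4. L lies on line CK with CL:LK = 2:3 ⇒ L is an affine combination of earlier points and hence also affine-linear in λ
Every point depending on K is an affine combination of K and λ-independent points, so each such coordinate is linear in λ; the λ² term in each signed area is a multiple of (C−Z)×(C−Z) = 0, so 2·[BLH] and 2·[BHM] are each linear in λ. Evaluating at λ=0 and λ=1:
  2·[BLH] = -12/25·λ − 18/25,   2·[BHM] = 3/5
So [BLH]:[BHM] = (-12/25·λ − 18/25) / (3/5). Setting this equal to -17/10:
  -12/25·λ − 18/25 = -17/10·(3/5)  ⇒  λ = 5/8
Then r = λ/(1−λ) = (5/8)/(3/8) = 5/3. Check: with r = 5/3, K = (-5/8, 23/8) and [BLH]:[BHM] = -17/10 as required.

r = 5/3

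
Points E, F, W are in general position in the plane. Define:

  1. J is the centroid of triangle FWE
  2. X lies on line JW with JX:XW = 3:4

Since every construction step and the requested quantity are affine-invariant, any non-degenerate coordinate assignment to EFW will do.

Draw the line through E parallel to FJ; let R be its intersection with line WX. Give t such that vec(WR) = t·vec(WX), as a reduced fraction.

t = 7/2

Assign E = (0, 0), F = (1, 0), W = (0, 1) — the answer is frame-independent, so this choice is without loss of generality.
1. J is the centroid of triangle FWE ⇒ J = (1/3, 1/3)
2. X lies on line JW with JX:XW = 3:4 ⇒ X = (4/21, 13/21)
through E parallel to FJ: direction (-2/3, 1/3); meets WX at R = (2/3, -1/3)
R = W + t·(X−W) with t = 7/2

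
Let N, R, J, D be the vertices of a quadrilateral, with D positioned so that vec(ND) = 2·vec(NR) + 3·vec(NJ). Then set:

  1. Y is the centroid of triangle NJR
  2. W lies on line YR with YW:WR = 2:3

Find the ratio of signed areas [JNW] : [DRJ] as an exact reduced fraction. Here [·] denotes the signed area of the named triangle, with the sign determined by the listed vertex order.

[JNW]:[DRJ] = -3/20

Assign N = (0, 0), R = (1, 0), J = (0, 1), D = (2, 3) — the answer is frame-independent, so this choice is without loss of generality.
1. Y is the centroid of triangle NJR ⇒ Y = (1/3, 1/3)
2. W lies on line YR with YW:WR = 2:3 ⇒ W = (3/5, 1/5)
2·[JNW] = 3/5, 2·[DRJ] = -4
[JNW]:[DRJ] = 3/5:-4 = -3/20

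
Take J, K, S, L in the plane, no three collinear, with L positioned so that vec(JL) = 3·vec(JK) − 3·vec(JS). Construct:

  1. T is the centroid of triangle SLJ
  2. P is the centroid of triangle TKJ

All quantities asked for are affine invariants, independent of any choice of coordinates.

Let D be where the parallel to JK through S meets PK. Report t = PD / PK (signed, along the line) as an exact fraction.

t = 11/2

Assign J = (0, 0), K = (1, 0), S = (0, 1), L = (3, -3) — the answer is frame-independent, so this choice is without loss of generality.
1. T is the centroid of triangle SLJ ⇒ T = (1, -2/3)
2. P is the centroid of triangle TKJ ⇒ P = (2/3, -2/9)
through S parallel to JK: direction (1, 0); meets PK at D = (5/2, 1)
D = P + t·(K−P) with t = 11/2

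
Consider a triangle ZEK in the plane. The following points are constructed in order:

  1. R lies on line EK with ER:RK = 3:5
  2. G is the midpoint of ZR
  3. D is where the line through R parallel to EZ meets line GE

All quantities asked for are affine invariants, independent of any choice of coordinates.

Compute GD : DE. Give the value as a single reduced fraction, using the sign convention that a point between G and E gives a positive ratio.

GD:DE = -1/2

Work in coordinates with Z = (0, 0), E = (1, 0), K = (0, 1).
1. R lies on line EK with ER:RK = 3:5 ⇒ R = (5/8, 3/8)
2. G is the midpoint of ZR ⇒ G = (5/16, 3/16)
3. D is where the line through R parallel to EZ meets line GE ⇒ D = (-3/8, 3/8)
D = G + t·(E−G) with t = -1, so GD:DE = t:(1−t) = -1:2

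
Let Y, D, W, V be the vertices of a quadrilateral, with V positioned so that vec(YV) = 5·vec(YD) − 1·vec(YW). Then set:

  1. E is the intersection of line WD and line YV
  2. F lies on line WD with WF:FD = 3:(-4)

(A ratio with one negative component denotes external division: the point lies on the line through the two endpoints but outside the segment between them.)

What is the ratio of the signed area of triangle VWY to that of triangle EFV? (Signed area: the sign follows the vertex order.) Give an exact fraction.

[VWY]:[EFV] = -20/51

Set Y = (0, 0), D = (1, 0), W = (0, 1), V = (5, -1); any affine frame gives the same invariant.
1. E is the intersection of line WD and line YV ⇒ E = (5/4, -1/4)
2. F lies on line WD with WF:FD = 3:(-4) ⇒ F = (-3, 4)
2·[VWY] = 5, 2·[EFV] = -51/4
[VWY]:[EFV] = 5:-51/4 = -20/51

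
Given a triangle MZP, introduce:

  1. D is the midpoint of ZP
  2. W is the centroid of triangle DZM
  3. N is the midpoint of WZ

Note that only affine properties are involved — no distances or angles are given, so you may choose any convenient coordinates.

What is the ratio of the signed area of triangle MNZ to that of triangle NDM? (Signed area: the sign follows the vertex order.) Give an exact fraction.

Assign M = (0, 0), Z = (1, 0), P = (0, 1) — the answer is frame-independent, so this choice is without loss of generality.
1. D is the midpoint of ZP ⇒ D = (1/2, 1/2)
2. W is the centroid of triangle DZM ⇒ W = (1/2, 1/6)
3. N is the midpoint of WZ ⇒ N = (3/4, 1/12)
2·[MNZ] = -1/12, 2·[NDM] = 1/3
[MNZ]:[NDM] = -1/12:1/3 = -1/4

[MNZ]:[NDM] = -1/4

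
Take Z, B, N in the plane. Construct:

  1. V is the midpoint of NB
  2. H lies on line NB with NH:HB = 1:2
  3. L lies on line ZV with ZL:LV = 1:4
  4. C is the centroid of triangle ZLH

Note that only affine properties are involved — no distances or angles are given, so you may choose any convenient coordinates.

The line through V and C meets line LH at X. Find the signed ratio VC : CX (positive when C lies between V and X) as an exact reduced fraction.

VC:CX = -13

Set Z = (0, 0), B = (1, 0), N = (0, 1); any affine frame gives the same invariant.
1. V is the midpoint of NB ⇒ V = (1/2, 1/2)
2. H lies on line NB with NH:HB = 1:2 ⇒ H = (1/3, 2/3)
3. L lies on line ZV with ZL:LV = 1:4 ⇒ L = (1/10, 1/10)
4. C is the centroid of triangle ZLH ⇒ C = (13/90, 23/90)
line VC meets LH at X = (67/390, 107/390)
C = V + t·(X−V) with t = 13/12, so VC:CX = 13/12:-1/12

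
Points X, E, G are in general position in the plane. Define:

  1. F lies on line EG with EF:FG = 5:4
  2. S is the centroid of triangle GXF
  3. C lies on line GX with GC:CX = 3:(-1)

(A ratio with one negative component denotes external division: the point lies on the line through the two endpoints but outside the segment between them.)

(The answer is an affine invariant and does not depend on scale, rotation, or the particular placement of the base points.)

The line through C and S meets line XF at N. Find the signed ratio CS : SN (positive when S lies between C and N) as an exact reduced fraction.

CS:SN = -5/2

Assign X = (0, 0), E = (1, 0), G = (0, 1) — the answer is frame-independent, so this choice is without loss of generality.
1. F lies on line EG with EF:FG = 5:4 ⇒ F = (4/9, 5/9)
2. S is the centroid of triangle GXF ⇒ S = (4/27, 14/27)
3. C lies on line GX with GC:CX = 3:(-1) ⇒ C = (0, -1/2)
line CS meets XF at N = (4/45, 1/9)
S = C + t·(N−C) with t = 5/3, so CS:SN = 5/3:-2/3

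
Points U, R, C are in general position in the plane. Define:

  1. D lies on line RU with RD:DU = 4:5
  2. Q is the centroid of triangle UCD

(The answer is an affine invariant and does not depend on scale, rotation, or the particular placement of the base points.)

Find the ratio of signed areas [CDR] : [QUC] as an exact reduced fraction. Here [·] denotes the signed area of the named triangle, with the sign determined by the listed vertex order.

[CDR]:[QUC] = -12/5

Choose coordinates U = (0, 0), R = (1, 0), C = (0, 1).
1. D lies on line RU with RD:DU = 4:5 ⇒ D = (5/9, 0)
2. Q is the centroid of triangle UCD ⇒ Q = (5/27, 1/3)
2·[CDR] = 4/9, 2·[QUC] = -5/27
[CDR]:[QUC] = 4/9:-5/27 = -12/5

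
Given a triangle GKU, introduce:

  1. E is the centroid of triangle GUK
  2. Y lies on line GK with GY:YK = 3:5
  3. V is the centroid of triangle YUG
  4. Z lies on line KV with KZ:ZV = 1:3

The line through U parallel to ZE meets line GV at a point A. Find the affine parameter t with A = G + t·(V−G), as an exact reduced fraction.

Choose coordinates G = (0, 0), K = (1, 0), U = (0, 1).
1. E is the centroid of triangle GUK ⇒ E = (1/3, 1/3)
2. Y lies on line GK with GY:YK = 3:5 ⇒ Y = (3/8, 0)
3. V is the centroid of triangle YUG ⇒ V = (1/8, 1/3)
4. Z lies on line KV with KZ:ZV = 1:3 ⇒ Z = (25/32, 1/12)
through U parallel to ZE: direction (-43/96, 1/4); meets GV at A = (129/416, 43/52)
A = G + t·(V−G) with t = 129/52

t = 129/52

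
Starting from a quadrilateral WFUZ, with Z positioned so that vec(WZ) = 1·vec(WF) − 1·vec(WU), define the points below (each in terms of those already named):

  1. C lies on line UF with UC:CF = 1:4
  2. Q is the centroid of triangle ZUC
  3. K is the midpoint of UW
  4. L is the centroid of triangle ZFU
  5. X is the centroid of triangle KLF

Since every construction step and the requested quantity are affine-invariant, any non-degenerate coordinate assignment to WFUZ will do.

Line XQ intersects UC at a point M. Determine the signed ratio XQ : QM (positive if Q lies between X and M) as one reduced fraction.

XQ:QM = -1/6

Set W = (0, 0), F = (1, 0), U = (0, 1), Z = (1, -1); any affine frame gives the same invariant.
1. C lies on line UF with UC:CF = 1:4 ⇒ C = (1/5, 4/5)
2. Q is the centroid of triangle ZUC ⇒ Q = (2/5, 4/15)
3. K is the midpoint of UW ⇒ K = (0, 1/2)
4. L is the centroid of triangle ZFU ⇒ L = (2/3, 0)
5. X is the centroid of triangle KLF ⇒ X = (5/9, 1/6)
line XQ meets UC at M = (4/3, -1/3)
Q = X + t·(M−X) with t = -1/5, so XQ:QM = -1/5:6/5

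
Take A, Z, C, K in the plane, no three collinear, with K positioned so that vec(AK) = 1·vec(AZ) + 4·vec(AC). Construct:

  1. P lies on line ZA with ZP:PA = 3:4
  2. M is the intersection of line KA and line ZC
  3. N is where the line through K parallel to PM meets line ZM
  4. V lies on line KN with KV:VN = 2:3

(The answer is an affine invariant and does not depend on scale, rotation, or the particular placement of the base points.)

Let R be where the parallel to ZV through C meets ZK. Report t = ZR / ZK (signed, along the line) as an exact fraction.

Set A = (0, 0), Z = (1, 0), C = (0, 1), K = (1, 4); any affine frame gives the same invariant.
1. P lies on line ZA with ZP:PA = 3:4 ⇒ P = (4/7, 0)
2. M is the intersection of line KA and line ZC ⇒ M = (1/5, 4/5)
3. N is where the line through K parallel to PM meets line ZM ⇒ N = (67/15, -52/15)
4. V lies on line KN with KV:VN = 2:3 ⇒ V = (179/75, 76/75)
through C parallel to ZV: direction (104/75, 76/75); meets ZK at R = (1, 45/26)
R = Z + t·(K−Z) with t = 45/104

t = 45/104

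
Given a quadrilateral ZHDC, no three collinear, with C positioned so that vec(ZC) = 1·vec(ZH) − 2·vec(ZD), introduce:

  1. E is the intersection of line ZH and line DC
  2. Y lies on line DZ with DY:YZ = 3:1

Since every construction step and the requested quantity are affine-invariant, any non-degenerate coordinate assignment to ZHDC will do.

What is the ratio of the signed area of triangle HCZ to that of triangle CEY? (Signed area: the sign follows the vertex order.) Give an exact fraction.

Work in coordinates with Z = (0, 0), H = (1, 0), D = (0, 1), C = (1, -2).
1. E is the intersection of line ZH and line DC ⇒ E = (1/3, 0)
2. Y lies on line DZ with DY:YZ = 3:1 ⇒ Y = (0, 1/4)
2·[HCZ] = -2, 2·[CEY] = 1/2
[HCZ]:[CEY] = -2:1/2 = -4

[HCZ]:[CEY] = -4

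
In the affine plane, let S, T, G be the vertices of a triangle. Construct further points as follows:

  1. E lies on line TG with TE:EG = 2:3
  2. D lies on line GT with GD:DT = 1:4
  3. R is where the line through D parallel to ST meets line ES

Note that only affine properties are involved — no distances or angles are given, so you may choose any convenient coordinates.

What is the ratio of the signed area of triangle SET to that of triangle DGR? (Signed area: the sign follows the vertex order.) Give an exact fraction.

[SET]:[DGR] = 2

Assign S = (0, 0), T = (1, 0), G = (0, 1) — the answer is frame-independent, so this choice is without loss of generality.
1. E lies on line TG with TE:EG = 2:3 ⇒ E = (3/5, 2/5)
2. D lies on line GT with GD:DT = 1:4 ⇒ D = (1/5, 4/5)
3. R is where the line through D parallel to ST meets line ES ⇒ R = (6/5, 4/5)
2·[SET] = -2/5, 2·[DGR] = -1/5
[SET]:[DGR] = -2/5:-1/5 = 2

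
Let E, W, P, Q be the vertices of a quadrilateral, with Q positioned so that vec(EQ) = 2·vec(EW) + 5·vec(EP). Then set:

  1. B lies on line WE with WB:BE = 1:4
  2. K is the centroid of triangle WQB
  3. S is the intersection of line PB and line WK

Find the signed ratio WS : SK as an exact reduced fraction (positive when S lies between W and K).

WS:SK = -1/9

Set E = (0, 0), W = (1, 0), P = (0, 1), Q = (2, 5); any affine frame gives the same invariant.
1. B lies on line WE with WB:BE = 1:4 ⇒ B = (4/5, 0)
2. K is the centroid of triangle WQB ⇒ K = (19/15, 5/3)
3. S is the intersection of line PB and line WK ⇒ S = (29/30, -5/24)
S = W + t·(K−W) with t = -1/8, so WS:SK = t:(1−t) = -1/8:9/8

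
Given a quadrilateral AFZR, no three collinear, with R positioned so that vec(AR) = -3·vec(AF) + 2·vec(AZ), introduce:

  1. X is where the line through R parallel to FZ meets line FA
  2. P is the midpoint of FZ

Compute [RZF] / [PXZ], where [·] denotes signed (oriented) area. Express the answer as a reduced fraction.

Assign A = (0, 0), F = (1, 0), Z = (0, 1), R = (-3, 2) — the answer is frame-independent, so this choice is without loss of generality.
1. X is where the line through R parallel to FZ meets line FA ⇒ X = (-1, 0)
2. P is the midpoint of FZ ⇒ P = (1/2, 1/2)
2·[RZF] = -2, 2·[PXZ] = -1
[RZF]:[PXZ] = -2:-1 = 2

[RZF]:[PXZ] = 2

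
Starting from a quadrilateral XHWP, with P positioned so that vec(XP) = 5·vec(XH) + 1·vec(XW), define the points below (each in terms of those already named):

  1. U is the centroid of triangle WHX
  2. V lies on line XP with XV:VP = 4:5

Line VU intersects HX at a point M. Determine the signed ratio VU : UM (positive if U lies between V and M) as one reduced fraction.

Work in coordinates with X = (0, 0), H = (1, 0), W = (0, 1), P = (5, 1).
1. U is the centroid of triangle WHX ⇒ U = (1/3, 1/3)
2. V lies on line XP with XV:VP = 4:5 ⇒ V = (20/9, 4/9)
line VU meets HX at M = (-16/3, 0)
U = V + t·(M−V) with t = 1/4, so VU:UM = 1/4:3/4

VU:UM = 1/3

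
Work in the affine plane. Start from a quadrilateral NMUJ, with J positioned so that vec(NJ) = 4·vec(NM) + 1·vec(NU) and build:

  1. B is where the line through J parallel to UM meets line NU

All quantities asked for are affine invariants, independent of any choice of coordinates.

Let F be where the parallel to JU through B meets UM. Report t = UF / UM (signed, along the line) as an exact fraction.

t = -4

Choose coordinates N = (0, 0), M = (1, 0), U = (0, 1), J = (4, 1).
1. B is where the line through J parallel to UM meets line NU ⇒ B = (0, 5)
through B parallel to JU: direction (-4, 0); meets UM at F = (-4, 5)
F = U + t·(M−U) with t = -4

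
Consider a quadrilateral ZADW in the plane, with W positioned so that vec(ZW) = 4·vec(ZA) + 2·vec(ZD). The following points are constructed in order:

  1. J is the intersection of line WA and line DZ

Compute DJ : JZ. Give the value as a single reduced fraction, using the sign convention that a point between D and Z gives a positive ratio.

DJ:JZ = -5/2

Assign Z = (0, 0), A = (1, 0), D = (0, 1), W = (4, 2) — the answer is frame-independent, so this choice is without loss of generality.
1. J is the intersection of line WA and line DZ ⇒ J = (0, -2/3)
J = D + t·(Z−D) with t = 5/3, so DJ:JZ = t:(1−t) = 5/3:-2/3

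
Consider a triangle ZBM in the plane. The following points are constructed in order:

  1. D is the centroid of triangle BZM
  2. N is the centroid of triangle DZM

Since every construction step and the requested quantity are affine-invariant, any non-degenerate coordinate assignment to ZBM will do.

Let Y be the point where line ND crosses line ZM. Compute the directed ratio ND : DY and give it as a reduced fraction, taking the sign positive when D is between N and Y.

ND:DY = -2/3

Set Z = (0, 0), B = (1, 0), M = (0, 1); any affine frame gives the same invariant.
1. D is the centroid of triangle BZM ⇒ D = (1/3, 1/3)
2. N is the centroid of triangle DZM ⇒ N = (1/9, 4/9)
line ND meets ZM at Y = (0, 1/2)
D = N + t·(Y−N) with t = -2, so ND:DY = -2:3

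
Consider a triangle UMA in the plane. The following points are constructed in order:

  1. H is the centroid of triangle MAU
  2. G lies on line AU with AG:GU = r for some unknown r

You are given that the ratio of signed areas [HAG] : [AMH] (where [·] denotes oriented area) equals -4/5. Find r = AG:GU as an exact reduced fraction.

Work in coordinates with U = (0, 0), M = (1, 0), A = (0, 1).
1. H is the centroid of triangle MAU ⇒ H = (1/3, 1/3)
2. With AG:GU = r, write λ = r/(r+1) so G = A + λ·(U−A); G is affine-linear in λ
Every point depending on G is an affine combination of G and λ-independent points, so each such coordinate is linear in λ; the λ² term in each signed area is a multiple of (U−A)×(U−A) = 0, so 2·[HAG] and 2·[AMH] are each linear in λ. Evaluating at λ=0 and λ=1:
  2·[HAG] = 1/3·λ,   2·[AMH] = -1/3
So [HAG]:[AMH] = (1/3·λ) / (-1/3). Setting this equal to -4/5:
  1/3·λ = -4/5·(-1/3)  ⇒  λ = 4/5
Then r = λ/(1−λ) = (4/5)/(1/5) = 4. Check: with r = 4, G = (0, 1/5) and [HAG]:[AMH] = -4/5 as required.

r = 4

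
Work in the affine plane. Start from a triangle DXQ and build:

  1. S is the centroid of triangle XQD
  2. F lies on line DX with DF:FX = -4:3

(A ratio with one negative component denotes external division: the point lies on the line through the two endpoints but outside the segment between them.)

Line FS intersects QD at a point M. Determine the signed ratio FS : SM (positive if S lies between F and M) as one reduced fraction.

Choose coordinates D = (0, 0), X = (1, 0), Q = (0, 1).
1. S is the centroid of triangle XQD ⇒ S = (1/3, 1/3)
2. F lies on line DX with DF:FX = -4:3 ⇒ F = (4, 0)
line FS meets QD at M = (0, 4/11)
S = F + t·(M−F) with t = 11/12, so FS:SM = 11/12:1/12

FS:SM = 11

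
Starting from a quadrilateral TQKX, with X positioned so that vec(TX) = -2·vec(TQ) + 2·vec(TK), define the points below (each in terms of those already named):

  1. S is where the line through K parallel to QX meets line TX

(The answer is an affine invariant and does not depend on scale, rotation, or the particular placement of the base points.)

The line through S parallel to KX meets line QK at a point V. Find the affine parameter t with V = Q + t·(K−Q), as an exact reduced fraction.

Work in coordinates with T = (0, 0), Q = (1, 0), K = (0, 1), X = (-2, 2).
1. S is where the line through K parallel to QX meets line TX ⇒ S = (-3, 3)
through S parallel to KX: direction (-2, 1); meets QK at V = (-1, 2)
V = Q + t·(K−Q) with t = 2

t = 2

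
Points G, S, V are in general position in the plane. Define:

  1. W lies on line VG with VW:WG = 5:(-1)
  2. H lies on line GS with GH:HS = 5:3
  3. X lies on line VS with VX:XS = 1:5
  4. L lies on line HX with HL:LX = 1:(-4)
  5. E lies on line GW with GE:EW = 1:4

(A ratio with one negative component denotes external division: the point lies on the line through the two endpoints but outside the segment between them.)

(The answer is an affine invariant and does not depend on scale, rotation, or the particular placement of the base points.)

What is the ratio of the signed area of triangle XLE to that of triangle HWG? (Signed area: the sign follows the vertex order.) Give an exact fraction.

[XLE]:[HWG] = 116/25

Work in coordinates with G = (0, 0), S = (1, 0), V = (0, 1).
1. W lies on line VG with VW:WG = 5:(-1) ⇒ W = (0, -1/4)
2. H lies on line GS with GH:HS = 5:3 ⇒ H = (5/8, 0)
3. X lies on line VS with VX:XS = 1:5 ⇒ X = (1/6, 5/6)
4. L lies on line HX with HL:LX = 1:(-4) ⇒ L = (7/9, -5/18)
5. E lies on line GW with GE:EW = 1:4 ⇒ E = (0, -1/20)
2·[XLE] = -29/40, 2·[HWG] = -5/32
[XLE]:[HWG] = -29/40:-5/32 = 116/25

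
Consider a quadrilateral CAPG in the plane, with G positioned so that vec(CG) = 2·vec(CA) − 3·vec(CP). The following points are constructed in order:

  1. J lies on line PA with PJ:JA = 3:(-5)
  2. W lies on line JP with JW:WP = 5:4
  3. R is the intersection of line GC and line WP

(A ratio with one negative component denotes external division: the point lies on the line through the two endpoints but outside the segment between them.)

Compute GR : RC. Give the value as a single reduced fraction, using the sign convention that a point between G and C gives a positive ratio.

Choose coordinates C = (0, 0), A = (1, 0), P = (0, 1), G = (2, -3).
1. J lies on line PA with PJ:JA = 3:(-5) ⇒ J = (-3/2, 5/2)
2. W lies on line JP with JW:WP = 5:4 ⇒ W = (-2/3, 5/3)
3. R is the intersection of line GC and line WP ⇒ R = (-2, 3)
R = G + t·(C−G) with t = 2, so GR:RC = t:(1−t) = 2:-1

GR:RC = -2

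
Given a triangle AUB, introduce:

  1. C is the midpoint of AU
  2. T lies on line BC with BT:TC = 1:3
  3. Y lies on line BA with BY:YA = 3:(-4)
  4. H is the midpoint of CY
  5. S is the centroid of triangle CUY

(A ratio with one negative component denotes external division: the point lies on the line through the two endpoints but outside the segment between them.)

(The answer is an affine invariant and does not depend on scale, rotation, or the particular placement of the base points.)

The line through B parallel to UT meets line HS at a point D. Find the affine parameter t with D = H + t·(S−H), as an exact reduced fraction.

Choose coordinates A = (0, 0), U = (1, 0), B = (0, 1).
1. C is the midpoint of AU ⇒ C = (1/2, 0)
2. T lies on line BC with BT:TC = 1:3 ⇒ T = (1/8, 3/4)
3. Y lies on line BA with BY:YA = 3:(-4) ⇒ Y = (0, 4)
4. H is the midpoint of CY ⇒ H = (1/4, 2)
5. S is the centroid of triangle CUY ⇒ S = (1/2, 4/3)
through B parallel to UT: direction (-7/8, 3/4); meets HS at D = (35/38, 4/19)
D = H + t·(S−H) with t = 51/19

t = 51/19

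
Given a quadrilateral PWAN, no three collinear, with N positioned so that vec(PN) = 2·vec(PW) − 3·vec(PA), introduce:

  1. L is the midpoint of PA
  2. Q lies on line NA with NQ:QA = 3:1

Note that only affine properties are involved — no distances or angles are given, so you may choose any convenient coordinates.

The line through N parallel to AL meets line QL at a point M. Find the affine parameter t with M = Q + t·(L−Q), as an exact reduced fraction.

t = -3

Set P = (0, 0), W = (1, 0), A = (0, 1), N = (2, -3); any affine frame gives the same invariant.
1. L is the midpoint of PA ⇒ L = (0, 1/2)
2. Q lies on line NA with NQ:QA = 3:1 ⇒ Q = (1/2, 0)
through N parallel to AL: direction (0, -1/2); meets QL at M = (2, -3/2)
M = Q + t·(L−Q) with t = -3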